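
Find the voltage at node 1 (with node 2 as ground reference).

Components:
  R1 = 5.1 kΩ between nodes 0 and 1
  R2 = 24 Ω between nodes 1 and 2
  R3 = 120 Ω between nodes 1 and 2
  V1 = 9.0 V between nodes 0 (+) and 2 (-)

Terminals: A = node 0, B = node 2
Nodal analysis, taking node 2 as the 0 V reference.
Source V1 fixes V_0 = 9 V.
KCL at each unknown node (sum of currents leaving = 0; resistances in Ω):
  Node 1: (V_1 - 9)/5100 + (V_1 - 0)/24 + (V_1 - 0)/120 = 0
Collecting terms: 0.0502 × V_1 = 0.001765  =>  V_1 = 0.03516 V
The requested potential is V_1 = 0.03516 V.

Final answer: V_1 = 0.03516 V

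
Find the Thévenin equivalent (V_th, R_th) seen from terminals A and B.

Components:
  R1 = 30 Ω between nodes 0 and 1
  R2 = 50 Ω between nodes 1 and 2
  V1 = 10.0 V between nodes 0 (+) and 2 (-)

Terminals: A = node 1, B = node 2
Step 1 — V_th is the open-circuit voltage V_A - V_B (nothing connected across the terminals).
Nodal analysis, taking node 2 as the 0 V reference.
Source V1 fixes V_0 = 10 V.
KCL at each unknown node (sum of currents leaving = 0; resistances in Ω):
  Node 1: (V_1 - 10)/30 + (V_1 - 0)/50 = 0
Collecting terms: 0.05333 × V_1 = 0.3333  =>  V_1 = 6.25 V
V_th = V_1 - V_2 = 6.25 - 0 = 6.25 V
Step 2 — R_th: zero the source — replace V1 by a short circuit (node 2 merges into node 0) — and find the resistance seen between A (node 1) and B (node 0).
Reduce the network between node 1 (A) and node 0 (B) by series/parallel combination:
  Rp1 = R1 ‖ R2 (parallel, both between nodes 0 and 1) = 1/(1/30 + 1/50) = 18.75 Ω
R_th = 18.75 Ω

Final answer: V_th = 6.25 V, R_th = 18.75 Ω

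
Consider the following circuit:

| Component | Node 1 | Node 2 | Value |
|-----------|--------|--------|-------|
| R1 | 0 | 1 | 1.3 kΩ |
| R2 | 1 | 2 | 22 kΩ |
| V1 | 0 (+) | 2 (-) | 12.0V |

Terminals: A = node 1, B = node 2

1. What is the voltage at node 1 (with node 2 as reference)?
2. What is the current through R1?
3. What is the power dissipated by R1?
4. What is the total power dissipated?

Nodal analysis, taking node 2 as the 0 V reference.
Source V1 fixes V_0 = 12 V.
KCL at each unknown node (sum of currents leaving = 0; resistances in Ω):
  Node 1: (V_1 - 12)/1300 + (V_1 - 0)/22000 = 0
Collecting terms: 0.0008147 × V_1 = 0.009231  =>  V_1 = 11.33 V
Part 1:
  Read off the nodal solution: V_1 = 11.33 V
Part 2:
  I_R1 = (V_0 - V_1)/R1 = (12 - 11.33)/1300 = 0.000515 A
  Magnitude: I_R1 = 0.000515 A
Part 3:
  I_R1 = (V_0 - V_1)/R1 = (12 - 11.33)/1300 = 0.000515 A
  P_R1 = I_R1² × R1 = (0.000515)² × 1300 = 0.0003448 W
Part 4:
  Power in each resistor, P = (ΔV)²/R:
    P_R1 = (12 - 11.33)²/1300 = 0.0003448 W
    P_R2 = (11.33 - 0)²/22000 = 0.005835 W
  P_total = P_R1 + P_R2 = 0.00618 W

Final answers:
1. V_1 = 11.33 V
2. I_R1 = 0.000515 A
3. P_R1 = 0.0003448 W
4. P_total = 0.00618 W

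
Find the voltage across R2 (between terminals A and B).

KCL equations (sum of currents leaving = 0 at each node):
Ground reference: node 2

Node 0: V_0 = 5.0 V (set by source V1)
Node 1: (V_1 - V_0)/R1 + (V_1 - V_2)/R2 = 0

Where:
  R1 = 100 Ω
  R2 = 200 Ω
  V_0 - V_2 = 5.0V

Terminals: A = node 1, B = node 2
R1 and R2 are in series across V1 (node 0 → node 1 → node 2), and the output A–B is taken across R2, so this is a voltage divider.
Series current: I = V1/(R1 + R2) = 5/(100 + 200) = 5/300 = 0.01667 A
V_R2 = I × R2 = V1 × R2/(R1 + R2) = 5 × 200/300 = 3.333 V

Final answer: 3.333 V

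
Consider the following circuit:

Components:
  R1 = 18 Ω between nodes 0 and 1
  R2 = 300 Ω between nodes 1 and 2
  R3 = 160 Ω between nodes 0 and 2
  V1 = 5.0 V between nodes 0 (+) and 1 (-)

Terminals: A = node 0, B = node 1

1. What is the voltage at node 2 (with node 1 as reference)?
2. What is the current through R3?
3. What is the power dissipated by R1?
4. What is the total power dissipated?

Nodal analysis, taking node 1 as the 0 V reference.
Source V1 fixes V_0 = 5 V.
KCL at each unknown node (sum of currents leaving = 0; resistances in Ω):
  Node 2: (V_2 - 0)/300 + (V_2 - 5)/160 = 0
Collecting terms: 0.009583 × V_2 = 0.03125  =>  V_2 = 3.261 V
Part 1:
  Read off the nodal solution: V_2 = 3.261 V
Part 2:
  I_R3 = (V_0 - V_2)/R3 = (5 - 3.261)/160 = 0.01087 A
  Magnitude: I_R3 = 0.01087 A
Part 3:
  I_R1 = (V_0 - V_1)/R1 = (5 - 0)/18 = 0.2778 A
  P_R1 = I_R1² × R1 = (0.2778)² × 18 = 1.389 W
Part 4:
  Power in each resistor, P = (ΔV)²/R:
    P_R1 = (5 - 0)²/18 = 1.389 W
    P_R2 = (0 - 3.261)²/300 = 0.03544 W
    P_R3 = (5 - 3.261)²/160 = 0.0189 W
  P_total = P_R1 + P_R2 + P_R3 = 1.443 W

Final answers:
1. V_2 = 3.261 V
2. I_R3 = 0.01087 A
3. P_R1 = 1.389 W
4. P_total = 1.443 W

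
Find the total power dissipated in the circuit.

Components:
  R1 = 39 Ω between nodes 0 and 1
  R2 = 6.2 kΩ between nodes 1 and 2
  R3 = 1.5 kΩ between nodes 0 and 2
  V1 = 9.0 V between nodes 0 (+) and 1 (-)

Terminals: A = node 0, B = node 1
Nodal analysis, taking node 1 as the 0 V reference.
Source V1 fixes V_0 = 9 V.
KCL at each unknown node (sum of currents leaving = 0; resistances in Ω):
  Node 2: (V_2 - 0)/6200 + (V_2 - 9)/1500 = 0
Collecting terms: 0.000828 × V_2 = 0.006  =>  V_2 = 7.247 V
Power in each resistor, P = (ΔV)²/R:
  P_R1 = (9 - 0)²/39 = 2.077 W
  P_R2 = (0 - 7.247)²/6200 = 0.00847 W
  P_R3 = (9 - 7.247)²/1500 = 0.002049 W
P_total = P_R1 + P_R2 + P_R3 = 2.087 W

Final answer: 2.087 W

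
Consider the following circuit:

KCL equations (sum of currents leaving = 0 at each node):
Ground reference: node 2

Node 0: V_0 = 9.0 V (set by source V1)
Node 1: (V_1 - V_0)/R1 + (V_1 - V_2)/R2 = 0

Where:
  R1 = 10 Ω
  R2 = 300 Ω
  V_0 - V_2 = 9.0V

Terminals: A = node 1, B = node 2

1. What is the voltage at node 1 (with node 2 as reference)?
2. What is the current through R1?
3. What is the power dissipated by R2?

Nodal analysis, taking node 2 as the 0 V reference.
Source V1 fixes V_0 = 9 V.
KCL at each unknown node (sum of currents leaving = 0; resistances in Ω):
  Node 1: (V_1 - 9)/10 + (V_1 - 0)/300 = 0
Collecting terms: 0.1033 × V_1 = 0.9  =>  V_1 = 8.71 V
Part 1:
  Read off the nodal solution: V_1 = 8.71 V
Part 2:
  I_R1 = (V_0 - V_1)/R1 = (9 - 8.71)/10 = 0.02903 A
  Magnitude: I_R1 = 0.02903 A
Part 3:
  I_R2 = (V_1 - V_2)/R2 = (8.71 - 0)/300 = 0.02903 A
  P_R2 = I_R2² × R2 = (0.02903)² × 300 = 0.2529 W

Final answers:
1. V_1 = 8.71 V
2. I_R1 = 0.02903 A
3. P_R2 = 0.2529 W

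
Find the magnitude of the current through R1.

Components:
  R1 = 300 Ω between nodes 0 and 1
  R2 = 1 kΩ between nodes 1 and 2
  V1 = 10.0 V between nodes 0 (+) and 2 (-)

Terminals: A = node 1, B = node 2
Nodal analysis, taking node 2 as the 0 V reference.
Source V1 fixes V_0 = 10 V.
KCL at each unknown node (sum of currents leaving = 0; resistances in Ω):
  Node 1: (V_1 - 10)/300 + (V_1 - 0)/1000 = 0
Collecting terms: 0.004333 × V_1 = 0.03333  =>  V_1 = 7.692 V
I_R1 = (V_0 - V_1)/R1 = (10 - 7.692)/300 = 0.007692 A
|I_R1| = 0.007692 A

Final answer: |I_R1| = 0.007692 A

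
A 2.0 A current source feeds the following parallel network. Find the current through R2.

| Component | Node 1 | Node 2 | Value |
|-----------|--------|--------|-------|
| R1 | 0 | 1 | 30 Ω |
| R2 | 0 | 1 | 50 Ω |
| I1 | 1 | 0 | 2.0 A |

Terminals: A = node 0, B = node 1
All resistors sit directly between nodes 0 and 1, so they are in parallel and share one voltage V; the full source current 2 A splits among them.
1/R_par = 1/30 + 1/50 = 0.05333 S  =>  R_par = 18.75 Ω
V = I × R_par = 2 × 18.75 = 37.5 V
I_R2 = V/R2 = 37.5/50 = 0.75 A

Final answer: 0.75 A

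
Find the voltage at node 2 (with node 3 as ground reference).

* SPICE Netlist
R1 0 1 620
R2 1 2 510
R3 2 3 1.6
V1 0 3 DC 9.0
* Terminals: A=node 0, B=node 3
Nodal analysis, taking node 3 as the 0 V reference.
Source V1 fixes V_0 = 9 V.
KCL at each unknown node (sum of currents leaving = 0; resistances in Ω):
  Node 1: (V_1 - 9)/620 + (V_1 - V_2)/510 = 0
  Node 2: (V_2 - V_1)/510 + (V_2 - 0)/1.6 = 0
Collecting terms (coefficients in siemens):
  0.003574·V_1 - 0.001961·V_2 = 0.01452
  0.627·V_2 - 0.001961·V_1 = 0
Determinant D = (0.003574)(0.627) - (-0.001961)(-0.001961) = 0.002237
V_1 = [(0.01452)(0.627) - (-0.001961)(0)]/D = 4.069 V
V_2 = [(0.003574)(0) - (0.01452)(-0.001961)]/D = 0.01273 V
The requested potential is V_2 = 0.01273 V.

Final answer: V_2 = 0.01273 V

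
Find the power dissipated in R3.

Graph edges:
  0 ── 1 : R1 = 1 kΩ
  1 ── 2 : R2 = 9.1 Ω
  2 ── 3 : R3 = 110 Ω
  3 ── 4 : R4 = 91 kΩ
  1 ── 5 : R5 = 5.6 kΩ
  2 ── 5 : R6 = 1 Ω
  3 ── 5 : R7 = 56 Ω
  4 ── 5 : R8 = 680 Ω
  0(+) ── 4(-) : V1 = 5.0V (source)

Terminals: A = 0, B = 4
Nodal analysis, taking node 4 as the 0 V reference.
Source V1 fixes V_0 = 5 V.
KCL at each unknown node (sum of currents leaving = 0; resistances in Ω):
  Node 1: (V_1 - 5)/1000 + (V_1 - V_2)/9.1 + (V_1 - V_5)/5600 = 0
  Node 2: (V_2 - V_1)/9.1 + (V_2 - V_3)/110 + (V_2 - V_5)/1 = 0
  Node 3: (V_3 - V_2)/110 + (V_3 - 0)/91000 + (V_3 - V_5)/56 = 0
  Node 5: (V_5 - V_1)/5600 + (V_5 - V_2)/1 + (V_5 - V_3)/56 + (V_5 - 0)/680 = 0
Collecting terms (coefficients in siemens):
  0.1111·V_1 - 0.1099·V_2 - 0.0001786·V_5 = 0.005
  1.119·V_2 - 0.1099·V_1 - 0.009091·V_3 - 1·V_5 = 0
  0.02696·V_3 - 0.009091·V_2 - 0.01786·V_5 = 0
  1.02·V_5 - 0.0001786·V_1 - 1·V_2 - 0.01786·V_3 = 0
Solving these 4 simultaneous equations (Gaussian elimination) gives:
  V_1 = 2.033 V, V_2 = 2.006 V, V_3 = 2.003 V, V_5 = 2.003 V
I_R3 = (V_2 - V_3)/R3 = (2.006 - 2.003)/110 = 0.00002512 A
P_R3 = I_R3² × R3 = (0.00002512)² × 110 = 0.0000000694 W

Final answer: 6.94e-08 W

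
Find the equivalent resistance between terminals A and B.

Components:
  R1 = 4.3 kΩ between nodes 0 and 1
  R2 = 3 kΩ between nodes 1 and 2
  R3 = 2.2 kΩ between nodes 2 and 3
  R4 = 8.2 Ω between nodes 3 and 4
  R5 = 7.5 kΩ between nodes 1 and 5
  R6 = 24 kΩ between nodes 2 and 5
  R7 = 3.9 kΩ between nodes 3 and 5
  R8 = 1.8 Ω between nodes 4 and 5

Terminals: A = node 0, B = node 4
The network is not a plain series/parallel combination. Inject a 1 A test current into terminal A (node 0) and return it from terminal B (node 4); then R_eq = V_A / (1 A).
Nodal analysis, taking node 4 as the 0 V reference.
Current source I_test pushes 1 A into node 0 and draws it out of node 4.
KCL at each unknown node (sum of currents leaving = 0; resistances in Ω):
  Node 0: (V_0 - V_1)/4300 - 1 = 0
  Node 1: (V_1 - V_0)/4300 + (V_1 - V_2)/3000 + (V_1 - V_5)/7500 = 0
  Node 2: (V_2 - V_1)/3000 + (V_2 - V_3)/2200 + (V_2 - V_5)/24000 = 0
  Node 3: (V_3 - V_2)/2200 + (V_3 - 0)/8.2 + (V_3 - V_5)/3900 = 0
  Node 5: (V_5 - V_1)/7500 + (V_5 - V_2)/24000 + (V_5 - V_3)/3900 + (V_5 - 0)/1.8 = 0
Collecting terms (coefficients in siemens):
  0.0002326·V_0 - 0.0002326·V_1 = 1
  0.0006992·V_1 - 0.0002326·V_0 - 0.0003333·V_2 - 0.0001333·V_5 = 0
  0.0008295·V_2 - 0.0003333·V_1 - 0.0004545·V_3 - 0.00004167·V_5 = 0
  0.1227·V_3 - 0.0004545·V_2 - 0.0002564·V_5 = 0
  0.556·V_5 - 0.0001333·V_1 - 0.00004167·V_2 - 0.0002564·V_3 = 0
Solving these 5 simultaneous equations (Gaussian elimination) gives:
  V_0 = 7308 V, V_1 = 3008 V, V_2 = 1211 V, V_3 = 4.49 V
  V_5 = 0.8143 V
R_eq = V_0 / 1 A = 7308 Ω = 7.308 kΩ

Final answer: 7.308 kΩ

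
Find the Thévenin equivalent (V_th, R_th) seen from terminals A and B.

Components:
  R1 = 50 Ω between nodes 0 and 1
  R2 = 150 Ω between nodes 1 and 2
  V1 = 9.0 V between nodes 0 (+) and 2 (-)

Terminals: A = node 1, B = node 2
Step 1 — V_th is the open-circuit voltage V_A - V_B (nothing connected across the terminals).
Nodal analysis, taking node 2 as the 0 V reference.
Source V1 fixes V_0 = 9 V.
KCL at each unknown node (sum of currents leaving = 0; resistances in Ω):
  Node 1: (V_1 - 9)/50 + (V_1 - 0)/150 = 0
Collecting terms: 0.02667 × V_1 = 0.18  =>  V_1 = 6.75 V
V_th = V_1 - V_2 = 6.75 - 0 = 6.75 V
Step 2 — R_th: zero the source — replace V1 by a short circuit (node 2 merges into node 0) — and find the resistance seen between A (node 1) and B (node 0).
Reduce the network between node 1 (A) and node 0 (B) by series/parallel combination:
  Rp1 = R1 ‖ R2 (parallel, both between nodes 0 and 1) = 1/(1/50 + 1/150) = 37.5 Ω
R_th = 37.5 Ω

Final answer: V_th = 6.75 V, R_th = 37.5 Ω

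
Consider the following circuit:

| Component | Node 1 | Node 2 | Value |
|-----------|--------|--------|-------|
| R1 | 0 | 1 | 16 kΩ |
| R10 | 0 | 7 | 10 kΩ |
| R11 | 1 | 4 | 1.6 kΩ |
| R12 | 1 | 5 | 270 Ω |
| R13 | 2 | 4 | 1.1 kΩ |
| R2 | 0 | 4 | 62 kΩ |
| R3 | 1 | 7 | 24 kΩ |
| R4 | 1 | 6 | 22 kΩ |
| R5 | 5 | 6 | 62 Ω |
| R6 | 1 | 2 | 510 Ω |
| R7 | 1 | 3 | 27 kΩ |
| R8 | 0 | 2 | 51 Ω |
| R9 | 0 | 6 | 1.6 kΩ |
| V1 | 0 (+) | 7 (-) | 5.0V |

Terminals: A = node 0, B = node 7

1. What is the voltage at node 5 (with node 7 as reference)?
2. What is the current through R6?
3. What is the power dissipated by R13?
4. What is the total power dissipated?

Nodal analysis, taking node 7 as the 0 V reference.
Source V1 fixes V_0 = 5 V.
KCL at each unknown node (sum of currents leaving = 0; resistances in Ω):
  Node 1: (V_1 - 5)/16000 + (V_1 - 0)/24000 + (V_1 - V_6)/22000 + (V_1 - V_2)/510 + (V_1 - V_3)/27000 + (V_1 - V_4)/1600 + (V_1 - V_5)/270 = 0
  Node 2: (V_2 - V_1)/510 + (V_2 - 5)/51 + (V_2 - V_4)/1100 = 0
  Node 3: (V_3 - V_1)/27000 = 0
  Node 4: (V_4 - 5)/62000 + (V_4 - V_1)/1600 + (V_4 - V_2)/1100 = 0
  Node 5: (V_5 - V_6)/62 + (V_5 - V_1)/270 = 0
  Node 6: (V_6 - V_1)/22000 + (V_6 - V_5)/62 + (V_6 - 5)/1600 = 0
Collecting terms (coefficients in siemens):
  0.006476·V_1 - 0.001961·V_2 - 0.00003704·V_3 - 0.000625·V_4 - 0.003704·V_5 - 0.00004545·V_6 = 0.0003125
  0.02248·V_2 - 0.001961·V_1 - 0.0009091·V_4 = 0.09804
  0.00003704·V_3 - 0.00003704·V_1 = 0
  0.00155·V_4 - 0.000625·V_1 - 0.0009091·V_2 = 0.00008065
  0.01983·V_5 - 0.003704·V_1 - 0.01613·V_6 = 0
  0.0168·V_6 - 0.00004545·V_1 - 0.01613·V_5 = 0.003125
Solving these 6 simultaneous equations (Gaussian elimination) gives:
  V_1 = 4.923 V, V_2 = 4.992 V, V_3 = 4.923 V, V_4 = 4.964 V
  V_5 = 4.934 V, V_6 = 4.936 V
Part 1:
  Read off the nodal solution: V_5 = 4.934 V
Part 2:
  I_R6 = (V_1 - V_2)/R6 = (4.923 - 4.992)/510 = -0.0001347 A
  Magnitude: I_R6 = 0.0001347 A
Part 3:
  I_R13 = (V_2 - V_4)/R13 = (4.992 - 4.964)/1100 = 0.00002511 A
  P_R13 = I_R13² × R13 = (0.00002511)² × 1100 = 0.0000006936 W
Part 4:
  Power in each resistor, P = (ΔV)²/R:
    P_R1 = (5 - 4.923)²/16000 = 0.0000003693 W
    P_R2 = (5 - 4.964)²/62000 = 0.00000002064 W
    P_R3 = (4.923 - 0)²/24000 = 0.00101 W
    P_R4 = (4.923 - 4.936)²/22000 = 0.000000007738 W
    P_R5 = (4.934 - 4.936)²/62 = 0.00000009575 W
    P_R6 = (4.923 - 4.992)²/510 = 0.00000926 W
    P_R7 = (4.923 - 4.923)²/27000 = 0 W
    P_R8 = (5 - 4.992)²/51 = 0.000001303 W
    P_R9 = (5 - 4.936)²/1600 = 0.000002546 W
    P_R10 = (5 - 0)²/10000 = 0.0025 W
    P_R11 = (4.923 - 4.964)²/1600 = 0.000001056 W
    P_R12 = (4.923 - 4.934)²/270 = 0.000000417 W
    P_R13 = (4.992 - 4.964)²/1100 = 0.0000006936 W
  P_total = P_R1 + P_R2 + P_R3 + P_R4 + P_R5 + P_R6 + P_R7 + P_R8 + P_R9 + P_R10 + P_R11 + P_R12 + P_R13 = 0.003526 W

Final answers:
1. V_5 = 4.934 V
2. I_R6 = 0.0001347 A
3. P_R13 = 6.936e-07 W
4. P_total = 0.003526 W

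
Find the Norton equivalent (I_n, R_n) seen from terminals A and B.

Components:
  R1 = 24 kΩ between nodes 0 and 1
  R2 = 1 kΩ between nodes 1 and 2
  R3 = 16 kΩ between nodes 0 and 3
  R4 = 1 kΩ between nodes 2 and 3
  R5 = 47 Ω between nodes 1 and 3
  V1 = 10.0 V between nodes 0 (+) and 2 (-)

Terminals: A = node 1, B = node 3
Find the Thévenin equivalent first; then I_n = V_th/R_th and R_n = R_th.
Step 1 — V_th is the open-circuit voltage V_A - V_B (nothing connected across the terminals).
Nodal analysis, taking node 2 as the 0 V reference.
Source V1 fixes V_0 = 10 V.
KCL at each unknown node (sum of currents leaving = 0; resistances in Ω):
  Node 1: (V_1 - 10)/24000 + (V_1 - 0)/1000 + (V_1 - V_3)/47 = 0
  Node 3: (V_3 - 10)/16000 + (V_3 - 0)/1000 + (V_3 - V_1)/47 = 0
Collecting terms (coefficients in siemens):
  0.02232·V_1 - 0.02128·V_3 = 0.0004167
  0.02234·V_3 - 0.02128·V_1 = 0.000625
Determinant D = (0.02232)(0.02234) - (-0.02128)(-0.02128) = 0.00004588
V_1 = [(0.0004167)(0.02234) - (-0.02128)(0.000625)]/D = 0.4928 V
V_3 = [(0.02232)(0.000625) - (0.0004167)(-0.02128)]/D = 0.4973 V
V_th = V_1 - V_3 = 0.4928 - 0.4973 = -0.004541 V
Step 2 — R_th: zero the source — replace V1 by a short circuit (node 2 merges into node 0) — and find the resistance seen between A (node 1) and B (node 3).
Reduce the network between node 1 (A) and node 3 (B) by series/parallel combination:
  Rp1 = R1 ‖ R2 (parallel, both between nodes 0 and 1) = 1/(1/24000 + 1/1000) = 960 Ω
  Rp2 = R3 ‖ R4 (parallel, both between nodes 0 and 3) = 1/(1/16000 + 1/1000) = 941.2 Ω
  Rs1 = Rp1 + Rp2 (series, joined only at node 0) = 960 + 941.2 = 1901 Ω
  Rp3 = R5 ‖ Rs1 (parallel, both between nodes 1 and 3) = 1/(1/47 + 1/1901) = 45.87 Ω
R_th = 45.87 Ω
I_n = V_th/R_th = -0.004541/45.87 = -0.00009901 A, and R_n = R_th = 45.87 Ω

Final answer: I_n = -9.901e-05 A, R_n = 45.87 Ω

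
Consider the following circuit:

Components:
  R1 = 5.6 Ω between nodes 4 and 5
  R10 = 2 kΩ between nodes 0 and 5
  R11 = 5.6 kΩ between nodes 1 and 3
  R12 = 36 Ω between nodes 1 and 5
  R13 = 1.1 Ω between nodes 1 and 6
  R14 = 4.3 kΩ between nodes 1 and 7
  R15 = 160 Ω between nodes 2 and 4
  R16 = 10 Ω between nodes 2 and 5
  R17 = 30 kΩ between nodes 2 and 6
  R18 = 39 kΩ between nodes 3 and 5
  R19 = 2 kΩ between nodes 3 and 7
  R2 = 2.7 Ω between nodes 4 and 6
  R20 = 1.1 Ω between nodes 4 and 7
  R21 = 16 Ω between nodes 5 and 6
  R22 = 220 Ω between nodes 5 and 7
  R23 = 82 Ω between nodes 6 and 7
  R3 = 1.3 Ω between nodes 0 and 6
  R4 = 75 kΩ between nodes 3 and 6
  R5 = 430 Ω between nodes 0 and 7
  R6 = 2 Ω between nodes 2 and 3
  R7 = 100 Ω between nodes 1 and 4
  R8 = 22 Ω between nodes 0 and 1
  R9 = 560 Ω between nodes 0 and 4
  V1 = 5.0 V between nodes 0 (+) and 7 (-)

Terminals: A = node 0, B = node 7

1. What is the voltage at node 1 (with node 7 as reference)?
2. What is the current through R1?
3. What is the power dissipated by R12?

Nodal analysis, taking node 7 as the 0 V reference.
Source V1 fixes V_0 = 5 V.
KCL at each unknown node (sum of currents leaving = 0; resistances in Ω):
  Node 1: (V_1 - V_4)/100 + (V_1 - 5)/22 + (V_1 - V_3)/5600 + (V_1 - V_5)/36 + (V_1 - V_6)/1.1 + (V_1 - 0)/4300 = 0
  Node 2: (V_2 - V_3)/2 + (V_2 - V_4)/160 + (V_2 - V_5)/10 + (V_2 - V_6)/30000 = 0
  Node 3: (V_3 - V_6)/75000 + (V_3 - V_2)/2 + (V_3 - V_1)/5600 + (V_3 - V_5)/39000 + (V_3 - 0)/2000 = 0
  Node 4: (V_4 - V_5)/5.6 + (V_4 - V_6)/2.7 + (V_4 - V_1)/100 + (V_4 - 5)/560 + (V_4 - V_2)/160 + (V_4 - 0)/1.1 = 0
  Node 5: (V_5 - V_4)/5.6 + (V_5 - 5)/2000 + (V_5 - V_1)/36 + (V_5 - V_2)/10 + (V_5 - V_3)/39000 + (V_5 - V_6)/16 + (V_5 - 0)/220 = 0
  Node 6: (V_6 - V_4)/2.7 + (V_6 - 5)/1.3 + (V_6 - V_3)/75000 + (V_6 - V_1)/1.1 + (V_6 - V_2)/30000 + (V_6 - V_5)/16 + (V_6 - 0)/82 = 0
Collecting terms (coefficients in siemens):
  0.9927·V_1 - 0.0001786·V_3 - 0.01·V_4 - 0.02778·V_5 - 0.9091·V_6 = 0.2273
  0.6063·V_2 - 0.5·V_3 - 0.00625·V_4 - 0.1·V_5 - 0.00003333·V_6 = 0
  0.5007·V_3 - 0.0001786·V_1 - 0.5·V_2 - 0.00002564·V_5 - 0.00001333·V_6 = 0
  1.476·V_4 - 0.01·V_1 - 0.00625·V_2 - 0.1786·V_5 - 0.3704·V_6 = 0.008929
  0.3739·V_5 - 0.02778·V_1 - 0.1·V_2 - 0.00002564·V_3 - 0.1786·V_4 - 0.0625·V_6 = 0.0025
  2.123·V_6 - 0.9091·V_1 - 0.00003333·V_2 - 0.00001333·V_3 - 0.3704·V_4 - 0.0625·V_5 = 3.846
Solving these 6 simultaneous equations (Gaussian elimination) gives:
  V_1 = 3.613 V, V_2 = 1.905 V, V_3 = 1.904 V, V_4 = 1.184 V
  V_5 = 1.956 V, V_6 = 3.622 V
Part 1:
  Read off the nodal solution: V_1 = 3.613 V
Part 2:
  I_R1 = (V_4 - V_5)/R1 = (1.184 - 1.956)/5.6 = -0.1378 A
  Magnitude: I_R1 = 0.1378 A
Part 3:
  I_R12 = (V_1 - V_5)/R12 = (3.613 - 1.956)/36 = 0.04604 A
  P_R12 = I_R12² × R12 = (0.04604)² × 36 = 0.0763 W

Final answers:
1. V_1 = 3.613 V
2. I_R1 = 0.1378 A
3. P_R12 = 0.0763 W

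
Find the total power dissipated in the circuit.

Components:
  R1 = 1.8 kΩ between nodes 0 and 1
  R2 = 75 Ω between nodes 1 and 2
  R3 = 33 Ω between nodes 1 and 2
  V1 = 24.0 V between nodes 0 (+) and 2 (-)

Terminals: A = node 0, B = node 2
Nodal analysis, taking node 2 as the 0 V reference.
Source V1 fixes V_0 = 24 V.
KCL at each unknown node (sum of currents leaving = 0; resistances in Ω):
  Node 1: (V_1 - 24)/1800 + (V_1 - 0)/75 + (V_1 - 0)/33 = 0
Collecting terms: 0.04419 × V_1 = 0.01333  =>  V_1 = 0.3017 V
Power in each resistor, P = (ΔV)²/R:
  P_R1 = (24 - 0.3017)²/1800 = 0.312 W
  P_R2 = (0.3017 - 0)²/75 = 0.001214 W
  P_R3 = (0.3017 - 0)²/33 = 0.002759 W
P_total = P_R1 + P_R2 + P_R3 = 0.316 W

Final answer: 0.316 W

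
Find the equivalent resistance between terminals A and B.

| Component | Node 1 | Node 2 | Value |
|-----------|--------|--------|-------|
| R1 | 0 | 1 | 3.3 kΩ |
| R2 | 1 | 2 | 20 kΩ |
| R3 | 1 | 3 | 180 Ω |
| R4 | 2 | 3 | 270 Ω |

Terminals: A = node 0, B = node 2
Reduce the network between node 0 (A) and node 2 (B) by series/parallel combination:
  Rs1 = R3 + R4 (series, joined only at node 3) = 180 + 270 = 450 Ω
  Rp1 = R2 ‖ Rs1 (parallel, both between nodes 1 and 2) = 1/(1/20000 + 1/450) = 440.1 Ω
  Rs2 = R1 + Rp1 (series, joined only at node 1) = 3300 + 440.1 = 3740 Ω
R_eq = 3.74 kΩ

Final answer: 3.74 kΩ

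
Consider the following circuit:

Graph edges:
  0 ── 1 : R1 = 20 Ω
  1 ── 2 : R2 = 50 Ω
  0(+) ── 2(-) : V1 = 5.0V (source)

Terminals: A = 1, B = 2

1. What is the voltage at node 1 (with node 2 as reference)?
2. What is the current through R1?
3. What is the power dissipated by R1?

Nodal analysis, taking node 2 as the 0 V reference.
Source V1 fixes V_0 = 5 V.
KCL at each unknown node (sum of currents leaving = 0; resistances in Ω):
  Node 1: (V_1 - 5)/20 + (V_1 - 0)/50 = 0
Collecting terms: 0.07 × V_1 = 0.25  =>  V_1 = 3.571 V
Part 1:
  Read off the nodal solution: V_1 = 3.571 V
Part 2:
  I_R1 = (V_0 - V_1)/R1 = (5 - 3.571)/20 = 0.07143 A
  Magnitude: I_R1 = 0.07143 A
Part 3:
  I_R1 = (V_0 - V_1)/R1 = (5 - 3.571)/20 = 0.07143 A
  P_R1 = I_R1² × R1 = (0.07143)² × 20 = 0.102 W

Final answers:
1. V_1 = 3.571 V
2. I_R1 = 0.07143 A
3. P_R1 = 0.102 W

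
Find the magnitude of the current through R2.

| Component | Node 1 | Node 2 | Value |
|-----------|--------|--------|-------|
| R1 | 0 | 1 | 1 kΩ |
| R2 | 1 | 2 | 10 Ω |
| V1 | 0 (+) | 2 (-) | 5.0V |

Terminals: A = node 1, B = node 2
Nodal analysis, taking node 2 as the 0 V reference.
Source V1 fixes V_0 = 5 V.
KCL at each unknown node (sum of currents leaving = 0; resistances in Ω):
  Node 1: (V_1 - 5)/1000 + (V_1 - 0)/10 = 0
Collecting terms: 0.101 × V_1 = 0.005  =>  V_1 = 0.0495 V
I_R2 = (V_1 - V_2)/R2 = (0.0495 - 0)/10 = 0.00495 A
|I_R2| = 0.00495 A

Final answer: |I_R2| = 0.00495 A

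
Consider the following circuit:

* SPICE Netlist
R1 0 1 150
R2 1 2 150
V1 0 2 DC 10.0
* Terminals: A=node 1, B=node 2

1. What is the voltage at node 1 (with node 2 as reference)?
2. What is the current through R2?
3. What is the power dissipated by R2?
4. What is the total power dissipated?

Nodal analysis, taking node 2 as the 0 V reference.
Source V1 fixes V_0 = 10 V.
KCL at each unknown node (sum of currents leaving = 0; resistances in Ω):
  Node 1: (V_1 - 10)/150 + (V_1 - 0)/150 = 0
Collecting terms: 0.01333 × V_1 = 0.06667  =>  V_1 = 5 V
Part 1:
  Read off the nodal solution: V_1 = 5 V
Part 2:
  I_R2 = (V_1 - V_2)/R2 = (5 - 0)/150 = 0.03333 A
  Magnitude: I_R2 = 0.03333 A
Part 3:
  I_R2 = (V_1 - V_2)/R2 = (5 - 0)/150 = 0.03333 A
  P_R2 = I_R2² × R2 = (0.03333)² × 150 = 0.1667 W
Part 4:
  Power in each resistor, P = (ΔV)²/R:
    P_R1 = (10 - 5)²/150 = 0.1667 W
    P_R2 = (5 - 0)²/150 = 0.1667 W
  P_total = P_R1 + P_R2 = 0.3333 W

Final answers:
1. V_1 = 5 V
2. I_R2 = 0.03333 A
3. P_R2 = 0.1667 W
4. P_total = 0.3333 W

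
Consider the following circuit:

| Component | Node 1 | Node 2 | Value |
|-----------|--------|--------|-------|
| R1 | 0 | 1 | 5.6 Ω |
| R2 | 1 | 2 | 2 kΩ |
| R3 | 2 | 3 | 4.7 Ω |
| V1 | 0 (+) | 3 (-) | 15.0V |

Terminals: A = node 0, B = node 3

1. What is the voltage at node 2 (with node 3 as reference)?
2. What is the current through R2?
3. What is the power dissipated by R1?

Nodal analysis, taking node 3 as the 0 V reference.
Source V1 fixes V_0 = 15 V.
KCL at each unknown node (sum of currents leaving = 0; resistances in Ω):
  Node 1: (V_1 - 15)/5.6 + (V_1 - V_2)/2000 = 0
  Node 2: (V_2 - V_1)/2000 + (V_2 - 0)/4.7 = 0
Collecting terms (coefficients in siemens):
  0.1791·V_1 - 0.0005·V_2 = 2.679
  0.2133·V_2 - 0.0005·V_1 = 0
Determinant D = (0.1791)(0.2133) - (-0.0005)(-0.0005) = 0.03819
V_1 = [(2.679)(0.2133) - (-0.0005)(0)]/D = 14.96 V
V_2 = [(0.1791)(0) - (2.679)(-0.0005)]/D = 0.03507 V
Part 1:
  Read off the nodal solution: V_2 = 0.03507 V
Part 2:
  I_R2 = (V_1 - V_2)/R2 = (14.96 - 0.03507)/2000 = 0.007462 A
  Magnitude: I_R2 = 0.007462 A
Part 3:
  I_R1 = (V_0 - V_1)/R1 = (15 - 14.96)/5.6 = 0.007462 A
  P_R1 = I_R1² × R1 = (0.007462)² × 5.6 = 0.0003118 W

Final answers:
1. V_2 = 0.03507 V
2. I_R2 = 0.007462 A
3. P_R1 = 0.0003118 W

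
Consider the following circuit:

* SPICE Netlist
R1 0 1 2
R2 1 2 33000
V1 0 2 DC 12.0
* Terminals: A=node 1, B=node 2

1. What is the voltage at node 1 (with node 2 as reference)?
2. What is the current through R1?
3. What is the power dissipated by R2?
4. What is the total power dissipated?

Nodal analysis, taking node 2 as the 0 V reference.
Source V1 fixes V_0 = 12 V.
KCL at each unknown node (sum of currents leaving = 0; resistances in Ω):
  Node 1: (V_1 - 12)/2 + (V_1 - 0)/33000 = 0
Collecting terms: 0.5 × V_1 = 6  =>  V_1 = 12 V
Part 1:
  Read off the nodal solution: V_1 = 12 V
Part 2:
  I_R1 = (V_0 - V_1)/R1 = (12 - 12)/2 = 0.0003636 A
  Magnitude: I_R1 = 0.0003636 A
Part 3:
  I_R2 = (V_1 - V_2)/R2 = (12 - 0)/33000 = 0.0003636 A
  P_R2 = I_R2² × R2 = (0.0003636)² × 33000 = 0.004363 W
Part 4:
  Power in each resistor, P = (ΔV)²/R:
    P_R1 = (12 - 12)²/2 = 0.0000002644 W
    P_R2 = (12 - 0)²/33000 = 0.004363 W
  P_total = P_R1 + P_R2 = 0.004363 W

Final answers:
1. V_1 = 12 V
2. I_R1 = 0.0003636 A
3. P_R2 = 0.004363 W
4. P_total = 0.004363 W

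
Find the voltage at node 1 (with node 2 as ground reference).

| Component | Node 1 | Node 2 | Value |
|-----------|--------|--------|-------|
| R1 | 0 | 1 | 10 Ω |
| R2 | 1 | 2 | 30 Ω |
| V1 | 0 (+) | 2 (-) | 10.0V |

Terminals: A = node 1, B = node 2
Nodal analysis, taking node 2 as the 0 V reference.
Source V1 fixes V_0 = 10 V.
KCL at each unknown node (sum of currents leaving = 0; resistances in Ω):
  Node 1: (V_1 - 10)/10 + (V_1 - 0)/30 = 0
Collecting terms: 0.1333 × V_1 = 1  =>  V_1 = 7.5 V
The requested potential is V_1 = 7.5 V.

Final answer: V_1 = 7.5 V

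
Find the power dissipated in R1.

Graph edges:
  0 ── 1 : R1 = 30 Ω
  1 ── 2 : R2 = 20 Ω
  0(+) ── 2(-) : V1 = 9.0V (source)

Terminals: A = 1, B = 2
Nodal analysis, taking node 2 as the 0 V reference.
Source V1 fixes V_0 = 9 V.
KCL at each unknown node (sum of currents leaving = 0; resistances in Ω):
  Node 1: (V_1 - 9)/30 + (V_1 - 0)/20 = 0
Collecting terms: 0.08333 × V_1 = 0.3  =>  V_1 = 3.6 V
I_R1 = (V_0 - V_1)/R1 = (9 - 3.6)/30 = 0.18 A
P_R1 = I_R1² × R1 = (0.18)² × 30 = 0.972 W

Final answer: 0.972 W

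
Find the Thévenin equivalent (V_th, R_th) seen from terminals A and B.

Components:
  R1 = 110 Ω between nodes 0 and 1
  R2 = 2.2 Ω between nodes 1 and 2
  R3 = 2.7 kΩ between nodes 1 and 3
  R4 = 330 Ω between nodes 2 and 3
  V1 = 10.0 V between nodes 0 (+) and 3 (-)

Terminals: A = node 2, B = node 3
Step 1 — V_th is the open-circuit voltage V_A - V_B (nothing connected across the terminals).
Nodal analysis, taking node 3 as the 0 V reference.
Source V1 fixes V_0 = 10 V.
KCL at each unknown node (sum of currents leaving = 0; resistances in Ω):
  Node 1: (V_1 - 10)/110 + (V_1 - V_2)/2.2 + (V_1 - 0)/2700 = 0
  Node 2: (V_2 - V_1)/2.2 + (V_2 - 0)/330 = 0
Collecting terms (coefficients in siemens):
  0.464·V_1 - 0.4545·V_2 = 0.09091
  0.4576·V_2 - 0.4545·V_1 = 0
Determinant D = (0.464)(0.4576) - (-0.4545)(-0.4545) = 0.005707
V_1 = [(0.09091)(0.4576) - (-0.4545)(0)]/D = 7.289 V
V_2 = [(0.464)(0) - (0.09091)(-0.4545)]/D = 7.241 V
V_th = V_2 - V_3 = 7.241 - 0 = 7.241 V
Step 2 — R_th: zero the source — replace V1 by a short circuit (node 3 merges into node 0) — and find the resistance seen between A (node 2) and B (node 0).
Reduce the network between node 2 (A) and node 0 (B) by series/parallel combination:
  Rp1 = R1 ‖ R3 (parallel, both between nodes 0 and 1) = 1/(1/110 + 1/2700) = 105.7 Ω
  Rs1 = R2 + Rp1 (series, joined only at node 1) = 2.2 + 105.7 = 107.9 Ω
  Rp2 = R4 ‖ Rs1 (parallel, both between nodes 0 and 2) = 1/(1/330 + 1/107.9) = 81.31 Ω
R_th = 81.31 Ω

Final answer: V_th = 7.241 V, R_th = 81.31 Ω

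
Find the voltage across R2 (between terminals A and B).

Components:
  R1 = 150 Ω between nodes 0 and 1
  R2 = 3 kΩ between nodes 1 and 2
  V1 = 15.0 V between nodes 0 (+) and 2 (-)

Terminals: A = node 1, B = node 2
R1 and R2 are in series across V1 (node 0 → node 1 → node 2), and the output A–B is taken across R2, so this is a voltage divider.
Series current: I = V1/(R1 + R2) = 15/(150 + 3000) = 15/3150 = 0.004762 A
V_R2 = I × R2 = V1 × R2/(R1 + R2) = 15 × 3000/3150 = 14.29 V

Final answer: 14.29 V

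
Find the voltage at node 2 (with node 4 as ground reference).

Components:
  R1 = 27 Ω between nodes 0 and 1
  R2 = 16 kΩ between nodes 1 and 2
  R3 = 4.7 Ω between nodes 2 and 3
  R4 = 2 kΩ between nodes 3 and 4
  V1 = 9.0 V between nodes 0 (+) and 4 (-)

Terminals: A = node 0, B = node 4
Nodal analysis, taking node 4 as the 0 V reference.
Source V1 fixes V_0 = 9 V.
KCL at each unknown node (sum of currents leaving = 0; resistances in Ω):
  Node 1: (V_1 - 9)/27 + (V_1 - V_2)/16000 = 0
  Node 2: (V_2 - V_1)/16000 + (V_2 - V_3)/4.7 = 0
  Node 3: (V_3 - V_2)/4.7 + (V_3 - 0)/2000 = 0
Collecting terms (coefficients in siemens):
  0.0371·V_1 - 0.0000625·V_2 = 0.3333
  0.2128·V_2 - 0.0000625·V_1 - 0.2128·V_3 = 0
  0.2133·V_3 - 0.2128·V_2 = 0
Solving these 3 simultaneous equations (Gaussian elimination) gives:
  V_1 = 8.987 V, V_2 = 1.001 V, V_3 = 0.9982 V
The requested potential is V_2 = 1.001 V.

Final answer: V_2 = 1.001 V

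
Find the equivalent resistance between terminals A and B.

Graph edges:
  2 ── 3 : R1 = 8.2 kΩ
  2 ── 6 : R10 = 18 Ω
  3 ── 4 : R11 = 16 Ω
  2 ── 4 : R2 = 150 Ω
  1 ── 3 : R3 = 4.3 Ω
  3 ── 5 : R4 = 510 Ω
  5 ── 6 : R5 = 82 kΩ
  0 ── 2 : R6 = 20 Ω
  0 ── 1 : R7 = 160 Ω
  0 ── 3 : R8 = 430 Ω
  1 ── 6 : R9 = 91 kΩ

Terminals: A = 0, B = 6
The network is not a plain series/parallel combination. Inject a 1 A test current into terminal A (node 0) and return it from terminal B (node 6); then R_eq = V_A / (1 A).
Nodal analysis, taking node 6 as the 0 V reference.
Current source I_test pushes 1 A into node 0 and draws it out of node 6.
KCL at each unknown node (sum of currents leaving = 0; resistances in Ω):
  Node 0: (V_0 - V_2)/20 + (V_0 - V_1)/160 + (V_0 - V_3)/430 - 1 = 0
  Node 1: (V_1 - V_0)/160 + (V_1 - V_3)/4.3 + (V_1 - 0)/91000 = 0
  Node 2: (V_2 - V_0)/20 + (V_2 - V_3)/8200 + (V_2 - V_4)/150 + (V_2 - 0)/18 = 0
  Node 3: (V_3 - V_0)/430 + (V_3 - V_1)/4.3 + (V_3 - V_2)/8200 + (V_3 - V_5)/510 + (V_3 - V_4)/16 = 0
  Node 4: (V_4 - V_2)/150 + (V_4 - V_3)/16 = 0
  Node 5: (V_5 - V_3)/510 + (V_5 - 0)/82000 = 0
Collecting terms (coefficients in siemens):
  0.05858·V_0 - 0.00625·V_1 - 0.05·V_2 - 0.002326·V_3 = 1
  0.2388·V_1 - 0.00625·V_0 - 0.2326·V_3 = 0
  0.1123·V_2 - 0.05·V_0 - 0.000122·V_3 - 0.006667·V_4 = 0
  0.2995·V_3 - 0.002326·V_0 - 0.2326·V_1 - 0.000122·V_2 - 0.0625·V_4 - 0.001961·V_5 = 0
  0.06917·V_4 - 0.006667·V_2 - 0.0625·V_3 = 0
  0.001973·V_5 - 0.001961·V_3 = 0
Solving these 6 simultaneous equations (Gaussian elimination) gives:
  V_0 = 36.65 V, V_1 = 28.93 V, V_2 = 17.99 V, V_3 = 28.73 V
  V_4 = 27.69 V, V_5 = 28.55 V
R_eq = V_0 / 1 A = 36.65 Ω

Final answer: 36.65 Ω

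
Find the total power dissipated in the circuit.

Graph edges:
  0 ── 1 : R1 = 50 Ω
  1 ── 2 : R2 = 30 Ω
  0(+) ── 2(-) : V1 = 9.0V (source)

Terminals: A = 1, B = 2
Nodal analysis, taking node 2 as the 0 V reference.
Source V1 fixes V_0 = 9 V.
KCL at each unknown node (sum of currents leaving = 0; resistances in Ω):
  Node 1: (V_1 - 9)/50 + (V_1 - 0)/30 = 0
Collecting terms: 0.05333 × V_1 = 0.18  =>  V_1 = 3.375 V
Power in each resistor, P = (ΔV)²/R:
  P_R1 = (9 - 3.375)²/50 = 0.6328 W
  P_R2 = (3.375 - 0)²/30 = 0.3797 W
P_total = P_R1 + P_R2 = 1.012 W

Final answer: 1.012 W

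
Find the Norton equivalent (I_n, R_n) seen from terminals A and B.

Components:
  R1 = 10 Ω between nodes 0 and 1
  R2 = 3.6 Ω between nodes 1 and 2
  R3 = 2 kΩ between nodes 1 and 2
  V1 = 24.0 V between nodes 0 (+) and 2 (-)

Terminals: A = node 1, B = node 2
Find the Thévenin equivalent first; then I_n = V_th/R_th and R_n = R_th.
Step 1 — V_th is the open-circuit voltage V_A - V_B (nothing connected across the terminals).
Nodal analysis, taking node 2 as the 0 V reference.
Source V1 fixes V_0 = 24 V.
KCL at each unknown node (sum of currents leaving = 0; resistances in Ω):
  Node 1: (V_1 - 24)/10 + (V_1 - 0)/3.6 + (V_1 - 0)/2000 = 0
Collecting terms: 0.3783 × V_1 = 2.4  =>  V_1 = 6.345 V
V_th = V_1 - V_2 = 6.345 - 0 = 6.345 V
Step 2 — R_th: zero the source — replace V1 by a short circuit (node 2 merges into node 0) — and find the resistance seen between A (node 1) and B (node 0).
Reduce the network between node 1 (A) and node 0 (B) by series/parallel combination:
  Rp1 = R1 ‖ R2 ‖ R3 (parallel, all between nodes 0 and 1) = 1/(1/10 + 1/3.6 + 1/2000) = 2.644 Ω
R_th = 2.644 Ω
I_n = V_th/R_th = 6.345/2.644 = 2.4 A, and R_n = R_th = 2.644 Ω

Final answer: I_n = 2.4 A, R_n = 2.644 Ω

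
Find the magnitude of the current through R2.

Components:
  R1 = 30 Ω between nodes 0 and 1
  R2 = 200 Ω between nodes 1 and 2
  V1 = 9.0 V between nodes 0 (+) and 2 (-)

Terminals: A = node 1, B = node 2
Nodal analysis, taking node 2 as the 0 V reference.
Source V1 fixes V_0 = 9 V.
KCL at each unknown node (sum of currents leaving = 0; resistances in Ω):
  Node 1: (V_1 - 9)/30 + (V_1 - 0)/200 = 0
Collecting terms: 0.03833 × V_1 = 0.3  =>  V_1 = 7.826 V
I_R2 = (V_1 - V_2)/R2 = (7.826 - 0)/200 = 0.03913 A
|I_R2| = 0.03913 A

Final answer: |I_R2| = 0.03913 A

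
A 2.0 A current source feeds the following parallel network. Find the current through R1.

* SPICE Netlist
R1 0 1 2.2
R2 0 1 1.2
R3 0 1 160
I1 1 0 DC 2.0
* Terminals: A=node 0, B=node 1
All resistors sit directly between nodes 0 and 1, so they are in parallel and share one voltage V; the full source current 2 A splits among them.
1/R_par = 1/2.2 + 1/1.2 + 1/160 = 1.294 S  =>  R_par = 0.7727 Ω
V = I × R_par = 2 × 0.7727 = 1.545 V
I_R1 = V/R1 = 1.545/2.2 = 0.7025 A

Final answer: 0.7025 A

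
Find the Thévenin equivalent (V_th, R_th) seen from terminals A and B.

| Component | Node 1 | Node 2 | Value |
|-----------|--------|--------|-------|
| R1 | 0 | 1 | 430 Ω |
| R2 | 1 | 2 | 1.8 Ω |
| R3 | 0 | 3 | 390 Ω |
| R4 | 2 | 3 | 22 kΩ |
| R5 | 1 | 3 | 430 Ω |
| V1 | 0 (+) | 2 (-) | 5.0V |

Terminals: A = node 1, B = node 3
Step 1 — V_th is the open-circuit voltage V_A - V_B (nothing connected across the terminals).
Nodal analysis, taking node 2 as the 0 V reference.
Source V1 fixes V_0 = 5 V.
KCL at each unknown node (sum of currents leaving = 0; resistances in Ω):
  Node 1: (V_1 - 5)/430 + (V_1 - 0)/1.8 + (V_1 - V_3)/430 = 0
  Node 3: (V_3 - 5)/390 + (V_3 - 0)/22000 + (V_3 - V_1)/430 = 0
Collecting terms (coefficients in siemens):
  0.5602·V_1 - 0.002326·V_3 = 0.01163
  0.004935·V_3 - 0.002326·V_1 = 0.01282
Determinant D = (0.5602)(0.004935) - (-0.002326)(-0.002326) = 0.002759
V_1 = [(0.01163)(0.004935) - (-0.002326)(0.01282)]/D = 0.0316 V
V_3 = [(0.5602)(0.01282) - (0.01163)(-0.002326)]/D = 2.613 V
V_th = V_1 - V_3 = 0.0316 - 2.613 = -2.581 V
Step 2 — R_th: zero the source — replace V1 by a short circuit (node 2 merges into node 0) — and find the resistance seen between A (node 1) and B (node 3).
Reduce the network between node 1 (A) and node 3 (B) by series/parallel combination:
  Rp1 = R1 ‖ R2 (parallel, both between nodes 0 and 1) = 1/(1/430 + 1/1.8) = 1.792 Ω
  Rp2 = R3 ‖ R4 (parallel, both between nodes 0 and 3) = 1/(1/390 + 1/22000) = 383.2 Ω
  Rs1 = Rp1 + Rp2 (series, joined only at node 0) = 1.792 + 383.2 = 385 Ω
  Rp3 = R5 ‖ Rs1 (parallel, both between nodes 1 and 3) = 1/(1/430 + 1/385) = 203.1 Ω
R_th = 203.1 Ω

Final answer: V_th = -2.581 V, R_th = 203.1 Ω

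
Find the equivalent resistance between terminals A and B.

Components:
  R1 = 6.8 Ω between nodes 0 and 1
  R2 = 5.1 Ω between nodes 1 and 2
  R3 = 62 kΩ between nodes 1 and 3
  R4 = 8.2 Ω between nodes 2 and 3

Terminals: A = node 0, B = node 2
Reduce the network between node 0 (A) and node 2 (B) by series/parallel combination:
  Rs1 = R3 + R4 (series, joined only at node 3) = 62000 + 8.2 = 62010 Ω
  Rp1 = R2 ‖ Rs1 (parallel, both between nodes 1 and 2) = 1/(1/5.1 + 1/62010) = 5.1 Ω
  Rs2 = R1 + Rp1 (series, joined only at node 1) = 6.8 + 5.1 = 11.9 Ω
R_eq = 11.9 Ω

Final answer: 11.9 Ω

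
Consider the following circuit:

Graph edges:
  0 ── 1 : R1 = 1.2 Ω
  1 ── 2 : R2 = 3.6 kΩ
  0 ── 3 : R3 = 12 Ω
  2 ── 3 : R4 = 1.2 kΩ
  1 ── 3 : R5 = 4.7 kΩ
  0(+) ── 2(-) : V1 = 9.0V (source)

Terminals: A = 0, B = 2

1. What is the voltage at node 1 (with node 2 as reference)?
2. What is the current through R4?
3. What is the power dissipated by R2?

Nodal analysis, taking node 2 as the 0 V reference.
Source V1 fixes V_0 = 9 V.
KCL at each unknown node (sum of currents leaving = 0; resistances in Ω):
  Node 1: (V_1 - 9)/1.2 + (V_1 - 0)/3600 + (V_1 - V_3)/4700 = 0
  Node 3: (V_3 - 9)/12 + (V_3 - 0)/1200 + (V_3 - V_1)/4700 = 0
Collecting terms (coefficients in siemens):
  0.8338·V_1 - 0.0002128·V_3 = 7.5
  0.08438·V_3 - 0.0002128·V_1 = 0.75
Determinant D = (0.8338)(0.08438) - (-0.0002128)(-0.0002128) = 0.07036
V_1 = [(7.5)(0.08438) - (-0.0002128)(0.75)]/D = 8.997 V
V_3 = [(0.8338)(0.75) - (7.5)(-0.0002128)]/D = 8.911 V
Part 1:
  Read off the nodal solution: V_1 = 8.997 V
Part 2:
  I_R4 = (V_2 - V_3)/R4 = (0 - 8.911)/1200 = -0.007426 A
  Magnitude: I_R4 = 0.007426 A
Part 3:
  I_R2 = (V_1 - V_2)/R2 = (8.997 - 0)/3600 = 0.002499 A
  P_R2 = I_R2² × R2 = (0.002499)² × 3600 = 0.02248 W

Final answers:
1. V_1 = 8.997 V
2. I_R4 = 0.007426 A
3. P_R2 = 0.02248 W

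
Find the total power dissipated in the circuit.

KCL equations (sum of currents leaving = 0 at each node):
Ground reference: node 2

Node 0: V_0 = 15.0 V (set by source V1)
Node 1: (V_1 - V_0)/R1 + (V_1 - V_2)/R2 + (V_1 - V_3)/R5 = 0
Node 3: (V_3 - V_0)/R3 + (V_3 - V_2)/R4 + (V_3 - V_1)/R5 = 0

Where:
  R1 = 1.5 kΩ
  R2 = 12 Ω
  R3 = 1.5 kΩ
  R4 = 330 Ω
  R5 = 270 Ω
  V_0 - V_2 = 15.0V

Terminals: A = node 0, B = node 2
Nodal analysis, taking node 2 as the 0 V reference.
Source V1 fixes V_0 = 15 V.
KCL at each unknown node (sum of currents leaving = 0; resistances in Ω):
  Node 1: (V_1 - 15)/1500 + (V_1 - 0)/12 + (V_1 - V_3)/270 = 0
  Node 3: (V_3 - 15)/1500 + (V_3 - 0)/330 + (V_3 - V_1)/270 = 0
Collecting terms (coefficients in siemens):
  0.0877·V_1 - 0.003704·V_3 = 0.01
  0.007401·V_3 - 0.003704·V_1 = 0.01
Determinant D = (0.0877)(0.007401) - (-0.003704)(-0.003704) = 0.0006353
V_1 = [(0.01)(0.007401) - (-0.003704)(0.01)]/D = 0.1748 V
V_3 = [(0.0877)(0.01) - (0.01)(-0.003704)]/D = 1.439 V
Power in each resistor, P = (ΔV)²/R:
  P_R1 = (15 - 0.1748)²/1500 = 0.1465 W
  P_R2 = (0.1748 - 0)²/12 = 0.002546 W
  P_R3 = (15 - 1.439)²/1500 = 0.1226 W
  P_R4 = (0 - 1.439)²/330 = 0.006272 W
  P_R5 = (0.1748 - 1.439)²/270 = 0.005917 W
P_total = P_R1 + P_R2 + P_R3 + P_R4 + P_R5 = 0.2839 W

Final answer: 0.2839 W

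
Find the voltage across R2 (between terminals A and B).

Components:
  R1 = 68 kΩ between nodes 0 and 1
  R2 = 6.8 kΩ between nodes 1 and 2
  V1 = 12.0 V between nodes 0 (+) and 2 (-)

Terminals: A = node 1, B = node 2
R1 and R2 are in series across V1 (node 0 → node 1 → node 2), and the output A–B is taken across R2, so this is a voltage divider.
Series current: I = V1/(R1 + R2) = 12/(68000 + 6800) = 12/74800 = 0.0001604 A
V_R2 = I × R2 = V1 × R2/(R1 + R2) = 12 × 6800/74800 = 1.091 V

Final answer: 1.091 V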